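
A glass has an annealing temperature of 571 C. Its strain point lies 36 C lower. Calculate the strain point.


Strain point = annealing point - difference:
  T_strain = 571 - 36 = 535 C

535 C


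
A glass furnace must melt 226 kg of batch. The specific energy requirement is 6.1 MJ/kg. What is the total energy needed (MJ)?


Total energy = mass * specific energy
  E = 226 * 6.1 = 1378.6 MJ

1378.6 MJ


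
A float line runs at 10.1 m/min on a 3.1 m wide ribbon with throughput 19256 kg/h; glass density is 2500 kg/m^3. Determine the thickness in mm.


Ribbon cross-section from mass balance:
  Volume rate = throughput / density = 19256 / 2500 = 7.7024 m^3/h
  thickness = volume rate / (speed * 60 * width), i.e.
  thickness = throughput / (60 * speed * width * density) * 1000
  thickness = 19256 / (60 * 10.1 * 3.1 * 2500) * 1000 = 4.1 mm

4.1 mm


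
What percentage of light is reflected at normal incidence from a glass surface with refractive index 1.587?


Fresnel reflectance at normal incidence:
  R = ((n - 1)/(n + 1))^2
  (n - 1)/(n + 1) = (1.587 - 1)/(1.587 + 1) = 0.226904
  R = 0.226904^2 = 0.0514854
  R(%) = 0.0514854 * 100 = 5.149%

5.149%


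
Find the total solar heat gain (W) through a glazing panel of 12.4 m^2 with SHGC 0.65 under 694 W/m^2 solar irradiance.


Solar heat gain: Q = Area * SHGC * Irradiance
  Q = 12.4 * 0.65 * 694 = 5593.6 W

5593.6 W


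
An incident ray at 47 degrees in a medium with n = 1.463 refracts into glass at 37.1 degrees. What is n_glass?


Apply Snell's law: n1 * sin(theta1) = n2 * sin(theta2)
  n2 = n1 * sin(theta1) / sin(theta2)
  sin(47) = 0.731354
  sin(37.1) = 0.603208
  n2 = 1.463 * 0.731354 / 0.603208 = 1.7738

1.7738


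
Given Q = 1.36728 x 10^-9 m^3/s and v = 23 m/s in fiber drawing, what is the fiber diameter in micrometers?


Cross-sectional area from continuity:
  A = Q / v = 1.36728 x 10^-9 / 23 = 5.944696 x 10^-11 m^2
Diameter from circular cross-section:
  d = sqrt(4A / pi) * 10^6 (m -> um)
  d = sqrt(4 * 5.944696 x 10^-11 / pi) * 10^6 = 8.7 um

8.7 um


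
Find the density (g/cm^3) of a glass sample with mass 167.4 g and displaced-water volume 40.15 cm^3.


Use the definition of density:
  rho = mass / volume
  rho = 167.4 / 40.15 = 4.169 g/cm^3

4.169 g/cm^3


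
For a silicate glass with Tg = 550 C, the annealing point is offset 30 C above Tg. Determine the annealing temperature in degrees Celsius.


The annealing temperature is Tg plus the offset:
  T_anneal = 550 + 30 = 580 C

580 C


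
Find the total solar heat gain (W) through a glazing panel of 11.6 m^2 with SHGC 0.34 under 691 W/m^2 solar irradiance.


Solar heat gain: Q = Area * SHGC * Irradiance
  Q = 11.6 * 0.34 * 691 = 2725.3 W

2725.3 W


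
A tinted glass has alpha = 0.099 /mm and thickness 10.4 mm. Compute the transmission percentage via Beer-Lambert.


Beer-Lambert law: T = exp(-alpha * thickness)
  exponent = -0.099 * 10.4 = -1.0296
  T = exp(-1.0296) = 0.3571
  Percentage = 0.3571 * 100 = 35.71%

35.71%


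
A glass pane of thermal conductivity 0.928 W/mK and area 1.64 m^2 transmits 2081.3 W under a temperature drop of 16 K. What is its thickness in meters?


Fourier's law: t = k * A * dT / Q
  t = 0.928 * 1.64 * 16 / 2081.3
  t = 24.35072 / 2081.3 = 0.0117 m

0.0117 m


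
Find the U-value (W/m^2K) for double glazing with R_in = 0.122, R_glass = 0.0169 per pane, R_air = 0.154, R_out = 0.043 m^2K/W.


Total thermal resistance (series):
  R_total = R_in + R_glass + R_air + R_glass + R_out
  R_total = 0.122 + 0.0169 + 0.154 + 0.0169 + 0.043 = 0.3528 m^2K/W
U-value = 1 / R_total = 1 / 0.3528 = 2.834 W/m^2K

2.834 W/m^2K


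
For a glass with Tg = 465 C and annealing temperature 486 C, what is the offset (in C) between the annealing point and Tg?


Offset = T_anneal - Tg:
  offset = 486 - 465 = 21 C

21 C


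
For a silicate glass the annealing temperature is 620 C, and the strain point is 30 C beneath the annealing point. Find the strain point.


Strain point = annealing point - difference:
  T_strain = 620 - 30 = 590 C

590 C


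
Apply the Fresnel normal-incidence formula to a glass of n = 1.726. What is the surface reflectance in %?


Fresnel reflectance at normal incidence:
  R = ((n - 1)/(n + 1))^2
  (n - 1)/(n + 1) = (1.726 - 1)/(1.726 + 1) = 0.266324
  R = 0.266324^2 = 0.0709285
  R(%) = 0.0709285 * 100 = 7.093%

7.093%


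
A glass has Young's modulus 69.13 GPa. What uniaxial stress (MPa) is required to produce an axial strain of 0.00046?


Rearrange E = sigma / epsilon:
  sigma = E * epsilon
  E (MPa) = 69.13 * 1000 = 69130
  sigma = 69130 * 0.00046 = 31.8 MPa

31.8 MPa


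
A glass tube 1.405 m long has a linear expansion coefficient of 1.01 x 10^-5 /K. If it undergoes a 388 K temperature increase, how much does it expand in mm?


Thermal expansion formula: dL = alpha * L0 * dT
  dL = (1.01 x 10^-5) * 1.405 * 388 = 0.00550591 m
Convert to mm: 0.00550591 * 1000 = 5.5059 mm

5.5059 mm


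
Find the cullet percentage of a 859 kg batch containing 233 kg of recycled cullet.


Cullet ratio = (cullet mass / total batch mass) * 100
  Ratio = 233 / 859 * 100 = 27.12%

27.12%


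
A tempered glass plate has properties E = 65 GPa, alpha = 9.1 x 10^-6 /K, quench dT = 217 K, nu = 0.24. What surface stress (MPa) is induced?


Tempering stress: sigma = E * alpha * dT / (1 - nu)
  E (MPa) = 65 * 1000 = 65000
  Numerator = 65000 * (9.1 x 10^-6) * 217 = 128.3555
  Denominator = 1 - 0.24 = 0.76
  sigma = 128.3555 / 0.76 = 168.9 MPa

168.9 MPa


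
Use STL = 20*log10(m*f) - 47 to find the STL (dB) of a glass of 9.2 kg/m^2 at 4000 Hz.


Mass law: STL = 20 * log10(m * f) - 47
  m * f = 9.2 * 4000 = 36800
  log10(36800) = 4.56585
  STL = 20 * 4.56585 - 47 = 91.317 - 47 = 44.3 dB

44.3 dB


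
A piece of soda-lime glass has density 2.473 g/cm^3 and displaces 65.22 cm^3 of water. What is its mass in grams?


Rearrange rho = m / V:
  m = rho * V
  m = 2.473 * 65.22 = 161.289 g

161.289 g


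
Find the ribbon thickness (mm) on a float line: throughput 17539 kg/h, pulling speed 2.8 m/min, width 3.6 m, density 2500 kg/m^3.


Ribbon cross-section from mass balance:
  Volume rate = throughput / density = 17539 / 2500 = 7.0156 m^3/h
  thickness = volume rate / (speed * 60 * width), i.e.
  thickness = throughput / (60 * speed * width * density) * 1000
  thickness = 17539 / (60 * 2.8 * 3.6 * 2500) * 1000 = 11.6 mm

11.6 mm


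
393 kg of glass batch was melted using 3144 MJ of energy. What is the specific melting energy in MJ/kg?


Rearrange E = m * s for s:
  s = E / m
  s = 3144 / 393 = 8.0 MJ/kg

8.0 MJ/kg


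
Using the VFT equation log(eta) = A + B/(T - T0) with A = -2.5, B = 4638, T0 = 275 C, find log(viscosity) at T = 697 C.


VFT equation: log(eta) = A + B / (T - T0)
  T - T0 = 697 - 275 = 422
  B / (T - T0) = 4638 / 422 = 10.991
  log(eta) = -2.5 + 10.991 = 8.491

8.491


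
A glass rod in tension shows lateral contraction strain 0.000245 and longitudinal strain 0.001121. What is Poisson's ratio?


Poisson's ratio: nu = lateral strain / axial strain
  nu = 0.000245 / 0.001121 = 0.2186

0.2186


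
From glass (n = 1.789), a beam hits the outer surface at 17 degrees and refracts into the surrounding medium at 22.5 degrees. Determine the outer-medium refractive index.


Apply Snell's law: n1 * sin(theta1) = n2 * sin(theta2)
  n2 = n1 * sin(theta1) / sin(theta2)
  sin(17) = 0.292372
  sin(22.5) = 0.382683
  n2 = 1.789 * 0.292372 / 0.382683 = 1.3668

1.3668


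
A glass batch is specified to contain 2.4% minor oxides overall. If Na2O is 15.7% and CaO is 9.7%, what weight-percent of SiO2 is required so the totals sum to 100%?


Known pieces sum to 100%:
  SiO2 = 100 - (others + Na2O + CaO)
  SiO2 = 100 - (2.4 + 15.7 + 9.7) = 72.2%

72.2%


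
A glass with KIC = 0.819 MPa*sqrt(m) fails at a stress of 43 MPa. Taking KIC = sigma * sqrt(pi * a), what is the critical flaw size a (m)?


Rearrange KIC = sigma * sqrt(pi * a):
  sqrt(pi * a) = KIC / sigma
  sqrt(pi * a) = 0.819 / 43 = 0.019047
  a = (KIC / sigma)^2 / pi
  a = 0.019047^2 / pi = 0.0001155 m

0.0001155 m


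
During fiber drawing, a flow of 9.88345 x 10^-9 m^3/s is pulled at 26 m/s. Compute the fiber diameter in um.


Cross-sectional area from continuity:
  A = Q / v = 9.88345 x 10^-9 / 26 = 3.801327 x 10^-10 m^2
Diameter from circular cross-section:
  d = sqrt(4A / pi) * 10^6 (m -> um)
  d = sqrt(4 * 3.801327 x 10^-10 / pi) * 10^6 = 22.0 um

22.0 um


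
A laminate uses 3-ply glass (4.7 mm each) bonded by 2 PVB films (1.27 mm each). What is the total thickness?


Total thickness = glass contribution + PVB contribution
  Glass: 3 * 4.7 = 14.1 mm
  PVB: 2 * 1.27 = 2.54 mm
  Total = 14.1 + 2.54 = 16.64 mm

16.64 mm


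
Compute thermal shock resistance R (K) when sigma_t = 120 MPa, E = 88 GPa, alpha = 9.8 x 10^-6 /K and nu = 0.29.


Thermal shock resistance: R = sigma * (1 - nu) / (E * alpha)
  Numerator = 120 * (1 - 0.29) = 85.2
  Denominator = 88 * 1000 * (9.8 x 10^-6) = 0.8624
  R = 85.2 / 0.8624 = 98.8 K

98.8 K


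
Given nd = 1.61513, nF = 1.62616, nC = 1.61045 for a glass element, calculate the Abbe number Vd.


Abbe number formula: Vd = (nd - 1) / (nF - nC)
  nd - 1 = 1.61513 - 1 = 0.61513
  nF - nC = 1.62616 - 1.61045 = 0.01571
  Vd = 0.61513 / 0.01571 = 39.16

39.16


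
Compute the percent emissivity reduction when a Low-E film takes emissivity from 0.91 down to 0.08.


Percentage reduction = (1 - coated/uncoated) * 100
  Ratio = 0.08 / 0.91 = 0.0879
  Reduction = (1 - 0.0879) * 100 = 91.2%

91.2%


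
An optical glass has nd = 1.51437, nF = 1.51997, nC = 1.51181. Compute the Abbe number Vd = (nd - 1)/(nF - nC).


Abbe number formula: Vd = (nd - 1) / (nF - nC)
  nd - 1 = 1.51437 - 1 = 0.51437
  nF - nC = 1.51997 - 1.51181 = 0.00816
  Vd = 0.51437 / 0.00816 = 63.04

63.04


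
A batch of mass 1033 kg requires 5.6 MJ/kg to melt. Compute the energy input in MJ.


Total energy = mass * specific energy
  E = 1033 * 5.6 = 5784.8 MJ

5784.8 MJ


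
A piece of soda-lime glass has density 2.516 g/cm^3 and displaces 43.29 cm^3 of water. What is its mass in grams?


Rearrange rho = m / V:
  m = rho * V
  m = 2.516 * 43.29 = 108.918 g

108.918 g


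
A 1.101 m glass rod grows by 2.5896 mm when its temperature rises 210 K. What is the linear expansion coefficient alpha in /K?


Rearrange dL = alpha * L0 * dT for alpha:
  alpha = dL / (L0 * dT)
  alpha = (2.5896 / 1000) / (1.101 * 210) = 0.0000112 /K = 1.12 x 10^-5 /K

1.12 x 10^-5 /K


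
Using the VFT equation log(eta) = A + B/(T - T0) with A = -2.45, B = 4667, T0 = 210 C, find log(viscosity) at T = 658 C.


VFT equation: log(eta) = A + B / (T - T0)
  T - T0 = 658 - 210 = 448
  B / (T - T0) = 4667 / 448 = 10.417
  log(eta) = -2.45 + 10.417 = 7.967

7.967


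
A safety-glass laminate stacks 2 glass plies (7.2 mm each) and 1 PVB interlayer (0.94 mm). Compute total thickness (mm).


Total thickness = glass contribution + PVB contribution
  Glass: 2 * 7.2 = 14.4 mm
  PVB: 1 * 0.94 = 0.94 mm
  Total = 14.4 + 0.94 = 15.34 mm

15.34 mm


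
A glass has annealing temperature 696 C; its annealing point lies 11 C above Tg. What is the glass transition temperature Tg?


Rearrange T_anneal = Tg + offset for Tg:
  Tg = T_anneal - offset = 696 - 11 = 685 C

685 C


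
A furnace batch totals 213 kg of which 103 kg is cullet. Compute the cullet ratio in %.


Cullet ratio = (cullet mass / total batch mass) * 100
  Ratio = 103 / 213 * 100 = 48.36%

48.36%


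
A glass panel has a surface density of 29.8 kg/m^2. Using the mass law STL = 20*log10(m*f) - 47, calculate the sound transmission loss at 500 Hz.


Mass law: STL = 20 * log10(m * f) - 47
  m * f = 29.8 * 500 = 14900
  log10(14900) = 4.17319
  STL = 20 * 4.17319 - 47 = 83.4638 - 47 = 36.5 dB

36.5 dB


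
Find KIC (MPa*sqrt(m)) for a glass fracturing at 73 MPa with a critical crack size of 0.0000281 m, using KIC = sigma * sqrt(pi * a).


Fracture toughness: KIC = sigma * sqrt(pi * a)
  pi * a = pi * 0.0000281 = 0.000088279
  sqrt(pi * a) = 0.009396
  KIC = 73 * 0.009396 = 0.686 MPa*sqrt(m)

0.686 MPa*sqrt(m)


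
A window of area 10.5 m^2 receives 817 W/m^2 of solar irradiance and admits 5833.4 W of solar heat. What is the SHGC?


Rearrange Q = Area * SHGC * Irradiance:
  SHGC = Q / (Area * Irradiance)
  SHGC = 5833.4 / (10.5 * 817) = 0.68

0.68


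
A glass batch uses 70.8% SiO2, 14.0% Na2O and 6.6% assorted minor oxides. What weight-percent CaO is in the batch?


Pieces sum to 100%:
  CaO = 100 - (SiO2 + Na2O + others)
  CaO = 100 - (70.8 + 14.0 + 6.6) = 8.6%

8.6%


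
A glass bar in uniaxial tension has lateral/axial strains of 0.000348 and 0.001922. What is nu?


Poisson's ratio: nu = lateral strain / axial strain
  nu = 0.000348 / 0.001922 = 0.1811

0.1811


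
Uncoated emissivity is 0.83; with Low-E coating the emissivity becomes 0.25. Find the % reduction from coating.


Percentage reduction = (1 - coated/uncoated) * 100
  Ratio = 0.25 / 0.83 = 0.3012
  Reduction = (1 - 0.3012) * 100 = 69.9%

69.9%


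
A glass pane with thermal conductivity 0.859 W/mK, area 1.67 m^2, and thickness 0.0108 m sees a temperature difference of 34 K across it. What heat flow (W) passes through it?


Fourier's law: Q = k * A * dT / t
  Q = 0.859 * 1.67 * 34 / 0.0108
  Q = 48.77402 / 0.0108 = 4516.1 W

4516.1 W


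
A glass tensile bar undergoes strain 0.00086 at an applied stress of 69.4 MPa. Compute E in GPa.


Young's modulus: E = stress / strain
  E = 69.4 MPa / 0.00086 = 80697.67 MPa
Convert to GPa: 80697.67 / 1000 = 80.7 GPa

80.7 GPa


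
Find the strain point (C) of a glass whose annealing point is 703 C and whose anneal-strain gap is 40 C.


Strain point = annealing point - difference:
  T_strain = 703 - 40 = 663 C

663 C


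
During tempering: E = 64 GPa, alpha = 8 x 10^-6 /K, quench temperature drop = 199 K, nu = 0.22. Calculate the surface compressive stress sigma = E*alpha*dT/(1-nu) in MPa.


Tempering stress: sigma = E * alpha * dT / (1 - nu)
  E (MPa) = 64 * 1000 = 64000
  Numerator = 64000 * (8 x 10^-6) * 199 = 101.888
  Denominator = 1 - 0.22 = 0.78
  sigma = 101.888 / 0.78 = 130.6 MPa

130.6 MPa


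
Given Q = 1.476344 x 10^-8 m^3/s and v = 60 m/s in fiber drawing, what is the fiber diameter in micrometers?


Cross-sectional area from continuity:
  A = Q / v = 1.476344 x 10^-8 / 60 = 2.460573 x 10^-10 m^2
Diameter from circular cross-section:
  d = sqrt(4A / pi) * 10^6 (m -> um)
  d = sqrt(4 * 2.460573 x 10^-10 / pi) * 10^6 = 17.7 um

17.7 um


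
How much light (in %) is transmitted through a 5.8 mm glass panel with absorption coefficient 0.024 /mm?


Beer-Lambert law: T = exp(-alpha * thickness)
  exponent = -0.024 * 5.8 = -0.1392
  T = exp(-0.1392) = 0.8701
  Percentage = 0.8701 * 100 = 87.01%

87.01%


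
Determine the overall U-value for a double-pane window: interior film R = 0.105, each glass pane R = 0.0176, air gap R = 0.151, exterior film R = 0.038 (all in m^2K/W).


Total thermal resistance (series):
  R_total = R_in + R_glass + R_air + R_glass + R_out
  R_total = 0.105 + 0.0176 + 0.151 + 0.0176 + 0.038 = 0.3292 m^2K/W
U-value = 1 / R_total = 1 / 0.3292 = 3.038 W/m^2K

3.038 W/m^2K


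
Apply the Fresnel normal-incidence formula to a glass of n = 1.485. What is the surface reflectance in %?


Fresnel reflectance at normal incidence:
  R = ((n - 1)/(n + 1))^2
  (n - 1)/(n + 1) = (1.485 - 1)/(1.485 + 1) = 0.195171
  R = 0.195171^2 = 0.0380917
  R(%) = 0.0380917 * 100 = 3.809%

3.809%


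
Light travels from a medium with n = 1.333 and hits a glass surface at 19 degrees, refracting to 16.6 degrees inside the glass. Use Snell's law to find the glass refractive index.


Apply Snell's law: n1 * sin(theta1) = n2 * sin(theta2)
  n2 = n1 * sin(theta1) / sin(theta2)
  sin(19) = 0.325568
  sin(16.6) = 0.285688
  n2 = 1.333 * 0.325568 / 0.285688 = 1.5191

1.5191


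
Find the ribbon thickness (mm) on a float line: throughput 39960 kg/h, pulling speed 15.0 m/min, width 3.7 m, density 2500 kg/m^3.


Ribbon cross-section from mass balance:
  Volume rate = throughput / density = 39960 / 2500 = 15.984 m^3/h
  thickness = volume rate / (speed * 60 * width), i.e.
  thickness = throughput / (60 * speed * width * density) * 1000
  thickness = 39960 / (60 * 15.0 * 3.7 * 2500) * 1000 = 4.8 mm

4.8 mm


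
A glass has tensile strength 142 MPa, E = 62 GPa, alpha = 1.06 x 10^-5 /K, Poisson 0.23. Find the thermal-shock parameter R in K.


Thermal shock resistance: R = sigma * (1 - nu) / (E * alpha)
  Numerator = 142 * (1 - 0.23) = 109.34
  Denominator = 62 * 1000 * (1.06 x 10^-5) = 0.6572
  R = 109.34 / 0.6572 = 166.4 K

166.4 K


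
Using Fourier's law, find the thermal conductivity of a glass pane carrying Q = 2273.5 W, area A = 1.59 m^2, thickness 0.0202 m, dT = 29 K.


Fourier's law rearranged: k = Q * t / (A * dT)
  Numerator = 2273.5 * 0.0202 = 45.9247
  Denominator = 1.59 * 29 = 46.11
  k = 45.9247 / 46.11 = 0.996 W/mK

0.996 W/mK


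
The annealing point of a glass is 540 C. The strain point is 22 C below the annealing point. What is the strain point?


Strain point = annealing point - difference:
  T_strain = 540 - 22 = 518 C

518 C


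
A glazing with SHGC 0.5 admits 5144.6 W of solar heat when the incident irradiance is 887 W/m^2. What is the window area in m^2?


Rearrange Q = Area * SHGC * Irradiance:
  Area = Q / (SHGC * Irradiance)
  Area = 5144.6 / (0.5 * 887) = 11.6 m^2

11.6 m^2


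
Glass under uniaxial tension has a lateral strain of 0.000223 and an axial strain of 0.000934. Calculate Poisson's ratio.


Poisson's ratio: nu = lateral strain / axial strain
  nu = 0.000223 / 0.000934 = 0.2388

0.2388


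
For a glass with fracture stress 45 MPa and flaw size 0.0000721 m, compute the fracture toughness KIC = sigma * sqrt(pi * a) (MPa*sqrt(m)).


Fracture toughness: KIC = sigma * sqrt(pi * a)
  pi * a = pi * 0.0000721 = 0.000226509
  sqrt(pi * a) = 0.01505
  KIC = 45 * 0.01505 = 0.677 MPa*sqrt(m)

0.677 MPa*sqrt(m)


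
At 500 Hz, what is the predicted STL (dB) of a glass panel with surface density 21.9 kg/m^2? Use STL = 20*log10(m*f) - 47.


Mass law: STL = 20 * log10(m * f) - 47
  m * f = 21.9 * 500 = 10950
  log10(10950) = 4.03941
  STL = 20 * 4.03941 - 47 = 80.7882 - 47 = 33.8 dB

33.8 dB


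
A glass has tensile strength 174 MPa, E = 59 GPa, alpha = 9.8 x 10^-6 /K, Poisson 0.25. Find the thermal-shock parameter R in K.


Thermal shock resistance: R = sigma * (1 - nu) / (E * alpha)
  Numerator = 174 * (1 - 0.25) = 130.5
  Denominator = 59 * 1000 * (9.8 x 10^-6) = 0.5782
  R = 130.5 / 0.5782 = 225.7 K

225.7 K


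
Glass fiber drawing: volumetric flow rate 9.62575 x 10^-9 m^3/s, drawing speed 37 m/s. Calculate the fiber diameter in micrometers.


Cross-sectional area from continuity:
  A = Q / v = 9.62575 x 10^-9 / 37 = 2.601554 x 10^-10 m^2
Diameter from circular cross-section:
  d = sqrt(4A / pi) * 10^6 (m -> um)
  d = sqrt(4 * 2.601554 x 10^-10 / pi) * 10^6 = 18.2 um

18.2 um


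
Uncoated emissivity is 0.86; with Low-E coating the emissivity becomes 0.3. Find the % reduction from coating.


Percentage reduction = (1 - coated/uncoated) * 100
  Ratio = 0.3 / 0.86 = 0.3488
  Reduction = (1 - 0.3488) * 100 = 65.1%

65.1%


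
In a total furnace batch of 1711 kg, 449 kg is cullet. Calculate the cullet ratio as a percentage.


Cullet ratio = (cullet mass / total batch mass) * 100
  Ratio = 449 / 1711 * 100 = 26.24%

26.24%


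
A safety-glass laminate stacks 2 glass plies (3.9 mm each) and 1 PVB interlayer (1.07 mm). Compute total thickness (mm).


Total thickness = glass contribution + PVB contribution
  Glass: 2 * 3.9 = 7.8 mm
  PVB: 1 * 1.07 = 1.07 mm
  Total = 7.8 + 1.07 = 8.87 mm

8.87 mm


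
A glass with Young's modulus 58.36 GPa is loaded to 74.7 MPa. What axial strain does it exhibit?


Rearrange E = sigma / epsilon:
  epsilon = sigma / E
  E (MPa) = 58.36 * 1000 = 58360
  epsilon = 74.7 / 58360 = 0.00128

0.00128


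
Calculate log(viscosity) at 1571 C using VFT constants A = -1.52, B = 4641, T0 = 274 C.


VFT equation: log(eta) = A + B / (T - T0)
  T - T0 = 1571 - 274 = 1297
  B / (T - T0) = 4641 / 1297 = 3.578
  log(eta) = -1.52 + 3.578 = 2.058

2.058


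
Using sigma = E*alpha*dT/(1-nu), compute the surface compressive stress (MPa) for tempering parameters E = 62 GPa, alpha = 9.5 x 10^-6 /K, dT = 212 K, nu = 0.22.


Tempering stress: sigma = E * alpha * dT / (1 - nu)
  E (MPa) = 62 * 1000 = 62000
  Numerator = 62000 * (9.5 x 10^-6) * 212 = 124.868
  Denominator = 1 - 0.22 = 0.78
  sigma = 124.868 / 0.78 = 160.1 MPa

160.1 MPa


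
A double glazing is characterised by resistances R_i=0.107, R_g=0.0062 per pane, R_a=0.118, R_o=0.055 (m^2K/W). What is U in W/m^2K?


Total thermal resistance (series):
  R_total = R_in + R_glass + R_air + R_glass + R_out
  R_total = 0.107 + 0.0062 + 0.118 + 0.0062 + 0.055 = 0.2924 m^2K/W
U-value = 1 / R_total = 1 / 0.2924 = 3.42 W/m^2K

3.42 W/m^2K


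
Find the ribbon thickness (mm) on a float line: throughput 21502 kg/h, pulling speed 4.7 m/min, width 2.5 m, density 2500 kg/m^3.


Ribbon cross-section from mass balance:
  Volume rate = throughput / density = 21502 / 2500 = 8.6008 m^3/h
  thickness = volume rate / (speed * 60 * width), i.e.
  thickness = throughput / (60 * speed * width * density) * 1000
  thickness = 21502 / (60 * 4.7 * 2.5 * 2500) * 1000 = 12.2 mm

12.2 mm


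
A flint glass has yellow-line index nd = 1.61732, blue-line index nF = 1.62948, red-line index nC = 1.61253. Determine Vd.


Abbe number formula: Vd = (nd - 1) / (nF - nC)
  nd - 1 = 1.61732 - 1 = 0.61732
  nF - nC = 1.62948 - 1.61253 = 0.01695
  Vd = 0.61732 / 0.01695 = 36.42

36.42


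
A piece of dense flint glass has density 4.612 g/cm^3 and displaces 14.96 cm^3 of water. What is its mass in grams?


Rearrange rho = m / V:
  m = rho * V
  m = 4.612 * 14.96 = 68.996 g

68.996 g


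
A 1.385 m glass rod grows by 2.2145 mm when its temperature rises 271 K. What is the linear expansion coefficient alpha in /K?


Rearrange dL = alpha * L0 * dT for alpha:
  alpha = dL / (L0 * dT)
  alpha = (2.2145 / 1000) / (1.385 * 271) = 0.0000059 /K = 5.9 x 10^-6 /K

5.9 x 10^-6 /K


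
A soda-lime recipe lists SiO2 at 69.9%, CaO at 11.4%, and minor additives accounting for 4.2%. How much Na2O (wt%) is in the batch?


Pieces sum to 100%:
  Na2O = 100 - (SiO2 + CaO + others)
  Na2O = 100 - (69.9 + 11.4 + 4.2) = 14.5%

14.5%


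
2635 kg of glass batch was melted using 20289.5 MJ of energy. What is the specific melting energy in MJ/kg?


Rearrange E = m * s for s:
  s = E / m
  s = 20289.5 / 2635 = 7.7 MJ/kg

7.7 MJ/kg


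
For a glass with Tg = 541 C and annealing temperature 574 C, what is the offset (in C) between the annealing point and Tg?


Offset = T_anneal - Tg:
  offset = 574 - 541 = 33 C

33 C


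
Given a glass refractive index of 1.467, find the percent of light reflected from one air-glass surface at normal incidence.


Fresnel reflectance at normal incidence:
  R = ((n - 1)/(n + 1))^2
  (n - 1)/(n + 1) = (1.467 - 1)/(1.467 + 1) = 0.189299
  R = 0.189299^2 = 0.0358341
  R(%) = 0.0358341 * 100 = 3.583%

3.583%


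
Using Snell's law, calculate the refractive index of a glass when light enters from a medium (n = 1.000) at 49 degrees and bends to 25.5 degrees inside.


Apply Snell's law: n1 * sin(theta1) = n2 * sin(theta2)
  n2 = n1 * sin(theta1) / sin(theta2)
  sin(49) = 0.75471
  sin(25.5) = 0.430511
  n2 = 1.000 * 0.75471 / 0.430511 = 1.7531

1.7531


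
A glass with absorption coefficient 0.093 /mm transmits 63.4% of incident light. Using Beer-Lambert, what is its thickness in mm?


Rearrange T = exp(-alpha * thickness):
  thickness = -ln(T) / alpha
  T = 63.4/100 = 0.634
  ln(T) = -0.45571
  -ln(T) = 0.45571
  thickness = 0.45571 / 0.093 = 4.9 mm

4.9 mm


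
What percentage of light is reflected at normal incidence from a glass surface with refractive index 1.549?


Fresnel reflectance at normal incidence:
  R = ((n - 1)/(n + 1))^2
  (n - 1)/(n + 1) = (1.549 - 1)/(1.549 + 1) = 0.215379
  R = 0.215379^2 = 0.0463881
  R(%) = 0.0463881 * 100 = 4.639%

4.639%


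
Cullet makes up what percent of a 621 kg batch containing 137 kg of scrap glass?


Cullet ratio = (cullet mass / total batch mass) * 100
  Ratio = 137 / 621 * 100 = 22.06%

22.06%


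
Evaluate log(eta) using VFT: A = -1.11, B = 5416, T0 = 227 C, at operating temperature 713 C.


VFT equation: log(eta) = A + B / (T - T0)
  T - T0 = 713 - 227 = 486
  B / (T - T0) = 5416 / 486 = 11.144
  log(eta) = -1.11 + 11.144 = 10.034

10.034


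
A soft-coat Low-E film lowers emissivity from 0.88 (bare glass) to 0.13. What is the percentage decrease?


Percentage reduction = (1 - coated/uncoated) * 100
  Ratio = 0.13 / 0.88 = 0.1477
  Reduction = (1 - 0.1477) * 100 = 85.2%

85.2%


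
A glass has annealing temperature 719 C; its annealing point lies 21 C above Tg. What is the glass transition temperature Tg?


Rearrange T_anneal = Tg + offset for Tg:
  Tg = T_anneal - offset = 719 - 21 = 698 C

698 C


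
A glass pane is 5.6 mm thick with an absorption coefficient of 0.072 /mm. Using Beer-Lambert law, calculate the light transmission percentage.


Beer-Lambert law: T = exp(-alpha * thickness)
  exponent = -0.072 * 5.6 = -0.4032
  T = exp(-0.4032) = 0.6682
  Percentage = 0.6682 * 100 = 66.82%

66.82%


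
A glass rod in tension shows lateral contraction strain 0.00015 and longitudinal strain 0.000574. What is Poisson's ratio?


Poisson's ratio: nu = lateral strain / axial strain
  nu = 0.00015 / 0.000574 = 0.2613

0.2613


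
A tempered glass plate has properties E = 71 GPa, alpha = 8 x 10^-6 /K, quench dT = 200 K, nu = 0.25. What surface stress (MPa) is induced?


Tempering stress: sigma = E * alpha * dT / (1 - nu)
  E (MPa) = 71 * 1000 = 71000
  Numerator = 71000 * (8 x 10^-6) * 200 = 113.6
  Denominator = 1 - 0.25 = 0.75
  sigma = 113.6 / 0.75 = 151.5 MPa

151.5 MPa


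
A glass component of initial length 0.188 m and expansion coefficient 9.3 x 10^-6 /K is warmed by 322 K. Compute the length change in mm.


Thermal expansion formula: dL = alpha * L0 * dT
  dL = (9.3 x 10^-6) * 0.188 * 322 = 0.00056298 m
Convert to mm: 0.00056298 * 1000 = 0.563 mm

0.563 mm


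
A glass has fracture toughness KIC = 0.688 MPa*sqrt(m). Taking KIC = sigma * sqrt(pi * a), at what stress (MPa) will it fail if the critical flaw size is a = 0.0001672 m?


Rearrange KIC = sigma * sqrt(pi * a):
  sigma = KIC / sqrt(pi * a)
  sqrt(pi * 0.0001672) = 0.022919
  sigma = 0.688 / 0.022919 = 30.02 MPa

30.02 MPa


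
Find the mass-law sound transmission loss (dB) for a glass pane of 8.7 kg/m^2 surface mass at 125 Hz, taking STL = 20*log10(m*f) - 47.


Mass law: STL = 20 * log10(m * f) - 47
  m * f = 8.7 * 125 = 1087.5
  log10(1087.5) = 3.03643
  STL = 20 * 3.03643 - 47 = 60.7286 - 47 = 13.7 dB

13.7 dB


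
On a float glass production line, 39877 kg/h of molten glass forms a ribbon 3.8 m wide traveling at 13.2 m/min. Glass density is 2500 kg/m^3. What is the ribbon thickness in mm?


Ribbon cross-section from mass balance:
  Volume rate = throughput / density = 39877 / 2500 = 15.9508 m^3/h
  thickness = volume rate / (speed * 60 * width), i.e.
  thickness = throughput / (60 * speed * width * density) * 1000
  thickness = 39877 / (60 * 13.2 * 3.8 * 2500) * 1000 = 5.3 mm

5.3 mm


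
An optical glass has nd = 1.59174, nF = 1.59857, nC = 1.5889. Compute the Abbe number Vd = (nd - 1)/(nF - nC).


Abbe number formula: Vd = (nd - 1) / (nF - nC)
  nd - 1 = 1.59174 - 1 = 0.59174
  nF - nC = 1.59857 - 1.5889 = 0.00967
  Vd = 0.59174 / 0.00967 = 61.19

61.19


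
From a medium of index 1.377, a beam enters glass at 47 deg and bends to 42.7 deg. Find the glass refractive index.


Apply Snell's law: n1 * sin(theta1) = n2 * sin(theta2)
  n2 = n1 * sin(theta1) / sin(theta2)
  sin(47) = 0.731354
  sin(42.7) = 0.67816
  n2 = 1.377 * 0.731354 / 0.67816 = 1.485

1.485


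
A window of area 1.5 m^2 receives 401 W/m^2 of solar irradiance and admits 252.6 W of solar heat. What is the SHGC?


Rearrange Q = Area * SHGC * Irradiance:
  SHGC = Q / (Area * Irradiance)
  SHGC = 252.6 / (1.5 * 401) = 0.42

0.42


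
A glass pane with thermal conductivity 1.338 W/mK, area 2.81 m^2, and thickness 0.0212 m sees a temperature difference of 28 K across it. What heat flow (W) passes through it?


Fourier's law: Q = k * A * dT / t
  Q = 1.338 * 2.81 * 28 / 0.0212
  Q = 105.27384 / 0.0212 = 4965.7 W

4965.7 W


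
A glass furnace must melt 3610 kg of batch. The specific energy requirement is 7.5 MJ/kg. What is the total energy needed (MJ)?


Total energy = mass * specific energy
  E = 3610 * 7.5 = 27075 MJ

27075 MJ


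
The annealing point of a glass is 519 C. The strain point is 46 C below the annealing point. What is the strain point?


Strain point = annealing point - difference:
  T_strain = 519 - 46 = 473 C

473 C


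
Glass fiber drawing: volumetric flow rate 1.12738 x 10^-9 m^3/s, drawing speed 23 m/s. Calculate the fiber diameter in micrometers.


Cross-sectional area from continuity:
  A = Q / v = 1.12738 x 10^-9 / 23 = 4.901652 x 10^-11 m^2
Diameter from circular cross-section:
  d = sqrt(4A / pi) * 10^6 (m -> um)
  d = sqrt(4 * 4.901652 x 10^-11 / pi) * 10^6 = 7.9 um

7.9 um


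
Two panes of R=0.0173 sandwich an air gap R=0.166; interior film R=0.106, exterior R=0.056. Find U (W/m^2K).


Total thermal resistance (series):
  R_total = R_in + R_glass + R_air + R_glass + R_out
  R_total = 0.106 + 0.0173 + 0.166 + 0.0173 + 0.056 = 0.3626 m^2K/W
U-value = 1 / R_total = 1 / 0.3626 = 2.758 W/m^2K

2.758 W/m^2K


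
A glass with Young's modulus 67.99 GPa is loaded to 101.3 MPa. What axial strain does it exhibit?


Rearrange E = sigma / epsilon:
  epsilon = sigma / E
  E (MPa) = 67.99 * 1000 = 67990
  epsilon = 101.3 / 67990 = 0.00149

0.00149


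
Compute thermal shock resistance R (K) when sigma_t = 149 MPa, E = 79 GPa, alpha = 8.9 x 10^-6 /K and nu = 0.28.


Thermal shock resistance: R = sigma * (1 - nu) / (E * alpha)
  Numerator = 149 * (1 - 0.28) = 107.28
  Denominator = 79 * 1000 * (8.9 x 10^-6) = 0.7031
  R = 107.28 / 0.7031 = 152.6 K

152.6 K


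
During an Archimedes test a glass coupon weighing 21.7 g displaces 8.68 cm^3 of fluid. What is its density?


Use the definition of density:
  rho = mass / volume
  rho = 21.7 / 8.68 = 2.5 g/cm^3

2.5 g/cm^3


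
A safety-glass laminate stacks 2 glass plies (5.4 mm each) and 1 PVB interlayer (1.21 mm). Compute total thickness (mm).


Total thickness = glass contribution + PVB contribution
  Glass: 2 * 5.4 = 10.8 mm
  PVB: 1 * 1.21 = 1.21 mm
  Total = 10.8 + 1.21 = 12.01 mm

12.01 mm


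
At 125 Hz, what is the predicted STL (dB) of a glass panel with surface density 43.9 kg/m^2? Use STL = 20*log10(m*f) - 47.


Mass law: STL = 20 * log10(m * f) - 47
  m * f = 43.9 * 125 = 5487.5
  log10(5487.5) = 3.73937
  STL = 20 * 3.73937 - 47 = 74.7874 - 47 = 27.8 dB

27.8 dB


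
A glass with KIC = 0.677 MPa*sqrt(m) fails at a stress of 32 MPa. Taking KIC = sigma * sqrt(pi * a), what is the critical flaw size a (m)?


Rearrange KIC = sigma * sqrt(pi * a):
  sqrt(pi * a) = KIC / sigma
  sqrt(pi * a) = 0.677 / 32 = 0.021156
  a = (KIC / sigma)^2 / pi
  a = 0.021156^2 / pi = 0.0001425 m

0.0001425 m


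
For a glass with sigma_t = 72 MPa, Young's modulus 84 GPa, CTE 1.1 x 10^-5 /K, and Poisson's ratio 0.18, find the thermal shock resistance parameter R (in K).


Thermal shock resistance: R = sigma * (1 - nu) / (E * alpha)
  Numerator = 72 * (1 - 0.18) = 59.04
  Denominator = 84 * 1000 * (1.1 x 10^-5) = 0.924
  R = 59.04 / 0.924 = 63.9 K

63.9 K


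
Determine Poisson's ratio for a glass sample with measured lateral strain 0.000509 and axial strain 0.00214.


Poisson's ratio: nu = lateral strain / axial strain
  nu = 0.000509 / 0.00214 = 0.2379

0.2379


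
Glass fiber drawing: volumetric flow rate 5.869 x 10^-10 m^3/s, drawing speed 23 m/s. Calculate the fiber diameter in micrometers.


Cross-sectional area from continuity:
  A = Q / v = 5.869 x 10^-10 / 23 = 2.551739 x 10^-11 m^2
Diameter from circular cross-section:
  d = sqrt(4A / pi) * 10^6 (m -> um)
  d = sqrt(4 * 2.551739 x 10^-11 / pi) * 10^6 = 5.7 um

5.7 um


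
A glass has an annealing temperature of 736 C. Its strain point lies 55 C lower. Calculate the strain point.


Strain point = annealing point - difference:
  T_strain = 736 - 55 = 681 C

681 C


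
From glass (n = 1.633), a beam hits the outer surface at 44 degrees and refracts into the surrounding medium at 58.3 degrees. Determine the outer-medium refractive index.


Apply Snell's law: n1 * sin(theta1) = n2 * sin(theta2)
  n2 = n1 * sin(theta1) / sin(theta2)
  sin(44) = 0.694658
  sin(58.3) = 0.850811
  n2 = 1.633 * 0.694658 / 0.850811 = 1.3333

1.3333


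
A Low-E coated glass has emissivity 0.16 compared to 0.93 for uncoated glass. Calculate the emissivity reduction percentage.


Percentage reduction = (1 - coated/uncoated) * 100
  Ratio = 0.16 / 0.93 = 0.172
  Reduction = (1 - 0.172) * 100 = 82.8%

82.8%


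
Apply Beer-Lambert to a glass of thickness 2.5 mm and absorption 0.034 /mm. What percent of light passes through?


Beer-Lambert law: T = exp(-alpha * thickness)
  exponent = -0.034 * 2.5 = -0.085
  T = exp(-0.085) = 0.9185
  Percentage = 0.9185 * 100 = 91.85%

91.85%


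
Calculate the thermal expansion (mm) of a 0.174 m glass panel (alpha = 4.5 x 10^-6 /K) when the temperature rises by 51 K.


Thermal expansion formula: dL = alpha * L0 * dT
  dL = (4.5 x 10^-6) * 0.174 * 51 = 0.00003993 m
Convert to mm: 0.00003993 * 1000 = 0.0399 mm

0.0399 mm


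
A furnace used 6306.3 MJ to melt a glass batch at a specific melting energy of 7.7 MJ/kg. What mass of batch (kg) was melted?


Rearrange E = m * s for m:
  m = E / s
  m = 6306.3 / 7.7 = 819.0 kg

819.0 kg


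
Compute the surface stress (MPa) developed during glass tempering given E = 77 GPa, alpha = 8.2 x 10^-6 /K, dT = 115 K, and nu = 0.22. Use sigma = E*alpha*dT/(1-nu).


Tempering stress: sigma = E * alpha * dT / (1 - nu)
  E (MPa) = 77 * 1000 = 77000
  Numerator = 77000 * (8.2 x 10^-6) * 115 = 72.611
  Denominator = 1 - 0.22 = 0.78
  sigma = 72.611 / 0.78 = 93.1 MPa

93.1 MPa


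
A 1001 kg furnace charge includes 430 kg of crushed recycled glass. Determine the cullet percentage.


Cullet ratio = (cullet mass / total batch mass) * 100
  Ratio = 430 / 1001 * 100 = 42.96%

42.96%


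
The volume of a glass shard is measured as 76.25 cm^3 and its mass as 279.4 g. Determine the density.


Use the definition of density:
  rho = mass / volume
  rho = 279.4 / 76.25 = 3.664 g/cm^3

3.664 g/cm^3


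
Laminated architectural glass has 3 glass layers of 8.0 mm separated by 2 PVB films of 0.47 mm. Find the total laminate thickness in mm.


Total thickness = glass contribution + PVB contribution
  Glass: 3 * 8.0 = 24.0 mm
  PVB: 2 * 0.47 = 0.94 mm
  Total = 24.0 + 0.94 = 24.94 mm

24.94 mm


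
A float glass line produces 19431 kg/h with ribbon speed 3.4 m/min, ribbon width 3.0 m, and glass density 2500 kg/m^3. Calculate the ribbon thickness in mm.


Ribbon cross-section from mass balance:
  Volume rate = throughput / density = 19431 / 2500 = 7.7724 m^3/h
  thickness = volume rate / (speed * 60 * width), i.e.
  thickness = throughput / (60 * speed * width * density) * 1000
  thickness = 19431 / (60 * 3.4 * 3.0 * 2500) * 1000 = 12.7 mm

12.7 mm


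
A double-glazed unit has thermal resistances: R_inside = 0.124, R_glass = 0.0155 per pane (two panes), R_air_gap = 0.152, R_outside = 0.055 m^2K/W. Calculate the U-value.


Total thermal resistance (series):
  R_total = R_in + R_glass + R_air + R_glass + R_out
  R_total = 0.124 + 0.0155 + 0.152 + 0.0155 + 0.055 = 0.362 m^2K/W
U-value = 1 / R_total = 1 / 0.362 = 2.762 W/m^2K

2.762 W/m^2K


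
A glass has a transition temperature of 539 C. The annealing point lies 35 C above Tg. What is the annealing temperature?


The annealing temperature is Tg plus the offset:
  T_anneal = 539 + 35 = 574 C

574 C


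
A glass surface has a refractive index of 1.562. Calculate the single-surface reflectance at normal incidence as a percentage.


Fresnel reflectance at normal incidence:
  R = ((n - 1)/(n + 1))^2
  (n - 1)/(n + 1) = (1.562 - 1)/(1.562 + 1) = 0.21936
  R = 0.21936^2 = 0.0481188
  R(%) = 0.0481188 * 100 = 4.812%

4.812%


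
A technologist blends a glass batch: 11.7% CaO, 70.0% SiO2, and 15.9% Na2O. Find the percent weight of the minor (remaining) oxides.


Sum the three major oxides:
  SiO2 + Na2O + CaO = 70.0 + 15.9 + 11.7 = 97.6%
Subtract from 100%:
  Others = 100 - 97.6 = 2.4%

2.4%


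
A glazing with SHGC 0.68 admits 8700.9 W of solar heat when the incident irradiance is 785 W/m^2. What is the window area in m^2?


Rearrange Q = Area * SHGC * Irradiance:
  Area = Q / (SHGC * Irradiance)
  Area = 8700.9 / (0.68 * 785) = 16.3 m^2

16.3 m^2


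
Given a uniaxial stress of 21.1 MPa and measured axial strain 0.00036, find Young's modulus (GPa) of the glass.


Young's modulus: E = stress / strain
  E = 21.1 MPa / 0.00036 = 58611.11 MPa
Convert to GPa: 58611.11 / 1000 = 58.61 GPa

58.61 GPa


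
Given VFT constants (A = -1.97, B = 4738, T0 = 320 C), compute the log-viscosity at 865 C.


VFT equation: log(eta) = A + B / (T - T0)
  T - T0 = 865 - 320 = 545
  B / (T - T0) = 4738 / 545 = 8.694
  log(eta) = -1.97 + 8.694 = 6.724

6.724


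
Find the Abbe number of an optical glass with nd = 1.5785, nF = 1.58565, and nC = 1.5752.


Abbe number formula: Vd = (nd - 1) / (nF - nC)
  nd - 1 = 1.5785 - 1 = 0.5785
  nF - nC = 1.58565 - 1.5752 = 0.01045
  Vd = 0.5785 / 0.01045 = 55.36

55.36


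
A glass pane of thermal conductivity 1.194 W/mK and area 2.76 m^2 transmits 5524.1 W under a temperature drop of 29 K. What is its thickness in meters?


Fourier's law: t = k * A * dT / Q
  t = 1.194 * 2.76 * 29 / 5524.1
  t = 95.56776 / 5524.1 = 0.0173 m

0.0173 m


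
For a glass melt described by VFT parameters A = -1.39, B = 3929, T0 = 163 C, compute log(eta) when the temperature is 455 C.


VFT equation: log(eta) = A + B / (T - T0)
  T - T0 = 455 - 163 = 292
  B / (T - T0) = 3929 / 292 = 13.455
  log(eta) = -1.39 + 13.455 = 12.065

12.065


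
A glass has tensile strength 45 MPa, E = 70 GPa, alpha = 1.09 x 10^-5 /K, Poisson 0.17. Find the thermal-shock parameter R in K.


Thermal shock resistance: R = sigma * (1 - nu) / (E * alpha)
  Numerator = 45 * (1 - 0.17) = 37.35
  Denominator = 70 * 1000 * (1.09 x 10^-5) = 0.763
  R = 37.35 / 0.763 = 49.0 K

49.0 K


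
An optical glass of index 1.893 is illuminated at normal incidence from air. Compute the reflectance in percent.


Fresnel reflectance at normal incidence:
  R = ((n - 1)/(n + 1))^2
  (n - 1)/(n + 1) = (1.893 - 1)/(1.893 + 1) = 0.308676
  R = 0.308676^2 = 0.0952809
  R(%) = 0.0952809 * 100 = 9.528%

9.528%


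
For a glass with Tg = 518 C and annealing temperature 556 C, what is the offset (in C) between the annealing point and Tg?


Offset = T_anneal - Tg:
  offset = 556 - 518 = 38 C

38 C


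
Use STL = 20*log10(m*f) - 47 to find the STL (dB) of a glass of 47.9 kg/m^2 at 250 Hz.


Mass law: STL = 20 * log10(m * f) - 47
  m * f = 47.9 * 250 = 11975
  log10(11975) = 4.07828
  STL = 20 * 4.07828 - 47 = 81.5656 - 47 = 34.6 dB

34.6 dB


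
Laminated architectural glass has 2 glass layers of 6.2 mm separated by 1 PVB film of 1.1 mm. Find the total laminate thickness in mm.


Total thickness = glass contribution + PVB contribution
  Glass: 2 * 6.2 = 12.4 mm
  PVB: 1 * 1.1 = 1.1 mm
  Total = 12.4 + 1.1 = 13.5 mm

13.5 mm
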